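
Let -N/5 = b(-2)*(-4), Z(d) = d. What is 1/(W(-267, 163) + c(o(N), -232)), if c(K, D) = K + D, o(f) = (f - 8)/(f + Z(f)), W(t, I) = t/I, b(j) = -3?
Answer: -4890/1139719 ≈ -0.0042905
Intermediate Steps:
N = -60 (N = -(-15)*(-4) = -5*12 = -60)
o(f) = (-8 + f)/(2*f) (o(f) = (f - 8)/(f + f) = (-8 + f)/((2*f)) = (-8 + f)*(1/(2*f)) = (-8 + f)/(2*f))
c(K, D) = D + K
1/(W(-267, 163) + c(o(N), -232)) = 1/(-267/163 + (-232 + (1/2)*(-8 - 60)/(-60))) = 1/(-267*1/163 + (-232 + (1/2)*(-1/60)*(-68))) = 1/(-267/163 + (-232 + 17/30)) = 1/(-267/163 - 6943/30) = 1/(-1139719/4890) = -4890/1139719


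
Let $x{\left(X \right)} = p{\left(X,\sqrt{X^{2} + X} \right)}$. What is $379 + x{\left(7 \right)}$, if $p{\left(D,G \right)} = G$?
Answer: $379 + 2 \sqrt{14} \approx 386.48$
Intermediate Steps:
$x{\left(X \right)} = \sqrt{X + X^{2}}$ ($x{\left(X \right)} = \sqrt{X^{2} + X} = \sqrt{X + X^{2}}$)
$379 + x{\left(7 \right)} = 379 + \sqrt{7 \left(1 + 7\right)} = 379 + \sqrt{7 \cdot 8} = 379 + \sqrt{56} = 379 + 2 \sqrt{14}$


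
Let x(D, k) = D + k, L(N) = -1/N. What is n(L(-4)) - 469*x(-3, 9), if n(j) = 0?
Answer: -2814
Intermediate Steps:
n(L(-4)) - 469*x(-3, 9) = 0 - 469*(-3 + 9) = 0 - 469*6 = 0 - 2814 = -2814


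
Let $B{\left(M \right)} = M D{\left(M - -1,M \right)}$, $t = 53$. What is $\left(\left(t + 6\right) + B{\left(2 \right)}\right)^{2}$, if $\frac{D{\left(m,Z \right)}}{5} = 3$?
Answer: $7921$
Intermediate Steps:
$D{\left(m,Z \right)} = 15$ ($D{\left(m,Z \right)} = 5 \cdot 3 = 15$)
$B{\left(M \right)} = 15 M$ ($B{\left(M \right)} = M 15 = 15 M$)
$\left(\left(t + 6\right) + B{\left(2 \right)}\right)^{2} = \left(\left(53 + 6\right) + 15 \cdot 2\right)^{2} = \left(59 + 30\right)^{2} = 89^{2} = 7921$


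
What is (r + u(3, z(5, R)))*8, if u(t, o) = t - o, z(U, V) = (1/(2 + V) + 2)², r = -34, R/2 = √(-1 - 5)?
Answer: 2*(-691*I - 288*√6)/(2*√6 + 5*I) ≈ -282.08 + 5.7988*I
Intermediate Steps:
R = 2*I*√6 (R = 2*√(-1 - 5) = 2*√(-6) = 2*(I*√6) = 2*I*√6 ≈ 4.899*I)
z(U, V) = (2 + 1/(2 + V))²
(r + u(3, z(5, R)))*8 = (-34 + (3 - (5 + 2*(2*I*√6))²/(2 + 2*I*√6)²))*8 = (-34 + (3 - (5 + 4*I*√6)²/(2 + 2*I*√6)²))*8 = (-31 - (5 + 4*I*√6)²/(2 + 2*I*√6)²)*8 = -248 - 8*(5 + 4*I*√6)²/(2 + 2*I*√6)²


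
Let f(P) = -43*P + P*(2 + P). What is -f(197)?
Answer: -30732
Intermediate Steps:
-f(197) = -197*(-41 + 197) = -197*156 = -1*30732 = -30732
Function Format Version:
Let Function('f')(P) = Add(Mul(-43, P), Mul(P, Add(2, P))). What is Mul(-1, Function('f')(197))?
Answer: -30732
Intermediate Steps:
Mul(-1, Function('f')(197)) = Mul(-1, Mul(197, Add(-41, 197))) = Mul(-1, Mul(197, 156)) = Mul(-1, 30732) = -30732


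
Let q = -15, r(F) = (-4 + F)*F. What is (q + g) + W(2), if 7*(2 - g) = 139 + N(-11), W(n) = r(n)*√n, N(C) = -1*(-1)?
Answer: -33 - 4*√2 ≈ -38.657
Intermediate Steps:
N(C) = 1
r(F) = F*(-4 + F)
W(n) = n^(3/2)*(-4 + n) (W(n) = (n*(-4 + n))*√n = n^(3/2)*(-4 + n))
g = -18 (g = 2 - (139 + 1)/7 = 2 - ⅐*140 = 2 - 20 = -18)
(q + g) + W(2) = (-15 - 18) + 2^(3/2)*(-4 + 2) = -33 + (2*√2)*(-2) = -33 - 4*√2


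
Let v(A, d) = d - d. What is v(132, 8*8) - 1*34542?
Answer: -34542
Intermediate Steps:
v(A, d) = 0
v(132, 8*8) - 1*34542 = 0 - 1*34542 = 0 - 34542 = -34542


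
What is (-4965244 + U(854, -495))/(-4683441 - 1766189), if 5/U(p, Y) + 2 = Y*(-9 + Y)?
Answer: 1238719142627/1609040793140 ≈ 0.76985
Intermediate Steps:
U(p, Y) = 5/(-2 + Y*(-9 + Y))
(-4965244 + U(854, -495))/(-4683441 - 1766189) = (-4965244 + 5/(-2 + (-495)**2 - 9*(-495)))/(-4683441 - 1766189) = (-4965244 + 5/(-2 + 245025 + 4455))/(-6449630) = (-4965244 + 5/249478)*(-1/6449630) = -1238719142627/249478*(-1/6449630) = 1238719142627/1609040793140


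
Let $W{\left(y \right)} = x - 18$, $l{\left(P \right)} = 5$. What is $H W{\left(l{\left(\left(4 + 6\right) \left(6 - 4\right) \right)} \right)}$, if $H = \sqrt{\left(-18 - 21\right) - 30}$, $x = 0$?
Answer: $- 18 i \sqrt{69} \approx - 149.52 i$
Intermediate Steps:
$W{\left(y \right)} = -18$ ($W{\left(y \right)} = 0 - 18 = -18$)
$H = i \sqrt{69}$ ($H = \sqrt{\left(-18 - 21\right) - 30} = \sqrt{-39 - 30} = \sqrt{-69} = i \sqrt{69} \approx 8.3066 i$)
$H W{\left(l{\left(\left(4 + 6\right) \left(6 - 4\right) \right)} \right)} = i \sqrt{69} \left(-18\right) = - 18 i \sqrt{69}$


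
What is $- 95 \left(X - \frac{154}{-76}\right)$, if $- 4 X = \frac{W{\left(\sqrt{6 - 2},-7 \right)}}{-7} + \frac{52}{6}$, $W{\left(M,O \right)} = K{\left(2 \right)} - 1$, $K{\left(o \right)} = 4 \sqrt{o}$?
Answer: $\frac{1405}{84} - \frac{95 \sqrt{2}}{7} \approx -2.4667$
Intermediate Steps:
$W{\left(M,O \right)} = -1 + 4 \sqrt{2}$ ($W{\left(M,O \right)} = 4 \sqrt{2} - 1 = -1 + 4 \sqrt{2}$)
$X = - \frac{185}{84} + \frac{\sqrt{2}}{7}$ ($X = - \frac{\frac{-1 + 4 \sqrt{2}}{-7} + \frac{52}{6}}{4} = - \frac{\left(-1 + 4 \sqrt{2}\right) \left(- \frac{1}{7}\right) + 52 \cdot \frac{1}{6}}{4} = - \frac{\left(\frac{1}{7} - \frac{4 \sqrt{2}}{7}\right) + \frac{26}{3}}{4} = - \frac{\frac{185}{21} - \frac{4 \sqrt{2}}{7}}{4} = - \frac{185}{84} + \frac{\sqrt{2}}{7} \approx -2.0004$)
$- 95 \left(X - \frac{154}{-76}\right) = - 95 \left(\left(- \frac{185}{84} + \frac{\sqrt{2}}{7}\right) - \frac{154}{-76}\right) = - 95 \left(\left(- \frac{185}{84} + \frac{\sqrt{2}}{7}\right) - - \frac{77}{38}\right) = - 95 \left(\left(- \frac{185}{84} + \frac{\sqrt{2}}{7}\right) + \frac{77}{38}\right) = - 95 \left(- \frac{281}{1596} + \frac{\sqrt{2}}{7}\right) = \frac{1405}{84} - \frac{95 \sqrt{2}}{7}$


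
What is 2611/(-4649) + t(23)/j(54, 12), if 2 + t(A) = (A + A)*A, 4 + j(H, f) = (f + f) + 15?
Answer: 4817959/162715 ≈ 29.610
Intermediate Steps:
j(H, f) = 11 + 2*f (j(H, f) = -4 + ((f + f) + 15) = -4 + (2*f + 15) = -4 + (15 + 2*f) = 11 + 2*f)
t(A) = -2 + 2*A² (t(A) = -2 + (A + A)*A = -2 + (2*A)*A = -2 + 2*A²)
2611/(-4649) + t(23)/j(54, 12) = 2611/(-4649) + (-2 + 2*23²)/(11 + 2*12) = 2611*(-1/4649) + (-2 + 2*529)/(11 + 24) = -2611/4649 + (-2 + 1058)/35 = -2611/4649 + 1056*(1/35) = -2611/4649 + 1056/35 = 4817959/162715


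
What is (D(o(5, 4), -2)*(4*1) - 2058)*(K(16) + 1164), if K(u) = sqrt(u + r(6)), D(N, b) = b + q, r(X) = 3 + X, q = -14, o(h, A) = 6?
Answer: -2480618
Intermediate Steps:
D(N, b) = -14 + b (D(N, b) = b - 14 = -14 + b)
K(u) = sqrt(9 + u) (K(u) = sqrt(u + (3 + 6)) = sqrt(u + 9) = sqrt(9 + u))
(D(o(5, 4), -2)*(4*1) - 2058)*(K(16) + 1164) = ((-14 - 2)*(4*1) - 2058)*(sqrt(9 + 16) + 1164) = (-16*4 - 2058)*(sqrt(25) + 1164) = (-64 - 2058)*(5 + 1164) = -2122*1169 = -2480618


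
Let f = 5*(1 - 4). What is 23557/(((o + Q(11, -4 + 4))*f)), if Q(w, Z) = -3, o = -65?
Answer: 23557/1020 ≈ 23.095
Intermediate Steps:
f = -15 (f = 5*(-3) = -15)
23557/(((o + Q(11, -4 + 4))*f)) = 23557/(((-65 - 3)*(-15))) = 23557/((-68*(-15))) = 23557/1020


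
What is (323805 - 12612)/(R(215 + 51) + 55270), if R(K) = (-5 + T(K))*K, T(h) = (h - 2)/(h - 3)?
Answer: 27281253/4752148 ≈ 5.7408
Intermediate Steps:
T(h) = (-2 + h)/(-3 + h)
R(K) = K*(-5 + (-2 + K)/(-3 + K)) (R(K) = (-5 + (-2 + K)/(-3 + K))*K = K*(-5 + (-2 + K)/(-3 + K)))
(323805 - 12612)/(R(215 + 51) + 55270) = (323805 - 12612)/((215 + 51)*(13 - 4*(215 + 51))/(-3 + (215 + 51)) + 55270) = 311193/(266*(13 - 4*266)/(-3 + 266) + 55270) = 311193/(266*(13 - 1064)/263 + 55270) = 311193/(266*(1/263)*(-1051) + 55270) = 311193/(-279566/263 + 55270) = 311193/(14256444/263) = 311193*(263/14256444) = 27281253/4752148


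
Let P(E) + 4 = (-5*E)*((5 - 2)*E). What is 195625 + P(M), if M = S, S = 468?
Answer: -3089739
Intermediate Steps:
M = 468
P(E) = -4 - 15*E² (P(E) = -4 + (-5*E)*((5 - 2)*E) = -4 + (-5*E)*(3*E) = -4 - 15*E²)
195625 + P(M) = 195625 + (-4 - 15*468²) = 195625 + (-4 - 15*219024) = 195625 + (-4 - 3285360) = 195625 - 3285364 = -3089739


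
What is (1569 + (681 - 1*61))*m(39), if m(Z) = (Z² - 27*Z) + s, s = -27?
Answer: 965349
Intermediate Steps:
m(Z) = -27 + Z² - 27*Z (m(Z) = (Z² - 27*Z) - 27 = -27 + Z² - 27*Z)
(1569 + (681 - 1*61))*m(39) = (1569 + (681 - 1*61))*(-27 + 39² - 27*39) = (1569 + (681 - 61))*(-27 + 1521 - 1053) = (1569 + 620)*441 = 2189*441 = 965349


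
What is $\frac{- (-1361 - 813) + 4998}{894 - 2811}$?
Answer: $- \frac{7172}{1917} \approx -3.7413$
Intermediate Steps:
$\frac{- (-1361 - 813) + 4998}{894 - 2811} = \frac{- (-1361 - 813) + 4998}{-1917} = \left(\left(-1\right) \left(-2174\right) + 4998\right) \left(- \frac{1}{1917}\right) = \left(2174 + 4998\right) \left(- \frac{1}{1917}\right) = 7172 \left(- \frac{1}{1917}\right) = - \frac{7172}{1917}$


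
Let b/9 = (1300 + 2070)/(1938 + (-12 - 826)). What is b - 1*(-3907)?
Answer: 432803/110 ≈ 3934.6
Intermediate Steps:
b = 3033/110 (b = 9*((1300 + 2070)/(1938 + (-12 - 826))) = 9*(3370/(1938 - 838)) = 9*(3370/1100) = 9*(3370*(1/1100)) = 9*(337/110) = 3033/110 ≈ 27.573)
b - 1*(-3907) = 3033/110 - 1*(-3907) = 3033/110 + 3907 = 432803/110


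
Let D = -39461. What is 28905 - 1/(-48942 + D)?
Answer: 2555288716/88403 ≈ 28905.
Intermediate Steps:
28905 - 1/(-48942 + D) = 28905 - 1/(-48942 - 39461) = 28905 - 1/(-88403) = 28905 - 1*(-1/88403) = 28905 + 1/88403 = 2555288716/88403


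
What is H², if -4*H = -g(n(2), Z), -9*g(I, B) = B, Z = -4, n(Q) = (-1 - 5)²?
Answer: 1/81 ≈ 0.012346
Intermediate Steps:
n(Q) = 36 (n(Q) = (-6)² = 36)
g(I, B) = -B/9
H = ⅑ (H = -(-1)*(-⅑*(-4))/4 = -(-1)*4/(4*9) = -¼*(-4/9) = ⅑ ≈ 0.11111)
H² = (⅑)² = 1/81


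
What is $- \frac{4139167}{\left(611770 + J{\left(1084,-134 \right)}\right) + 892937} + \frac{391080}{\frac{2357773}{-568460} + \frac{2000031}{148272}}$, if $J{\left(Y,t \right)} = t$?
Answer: $\frac{4132645394684033948011}{98718282402084191} \approx 41863.0$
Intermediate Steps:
$- \frac{4139167}{\left(611770 + J{\left(1084,-134 \right)}\right) + 892937} + \frac{391080}{\frac{2357773}{-568460} + \frac{2000031}{148272}} = - \frac{4139167}{\left(611770 - 134\right) + 892937} + \frac{391080}{\frac{2357773}{-568460} + \frac{2000031}{148272}} = - \frac{4139167}{611636 + 892937} + \frac{391080}{2357773 \left(- \frac{1}{568460}\right) + 2000031 \cdot \frac{1}{148272}} = - \frac{4139167}{1504573} + \frac{391080}{- \frac{2357773}{568460} + \frac{666677}{49424}} = \left(-4139167\right) \frac{1}{1504573} + \frac{391080}{\frac{65612158667}{7023891760}} = - \frac{4139167}{1504573} + 391080 \cdot \frac{7023891760}{65612158667} = - \frac{4139167}{1504573} + \frac{2746903589500800}{65612158667} = \frac{4132645394684033948011}{98718282402084191}$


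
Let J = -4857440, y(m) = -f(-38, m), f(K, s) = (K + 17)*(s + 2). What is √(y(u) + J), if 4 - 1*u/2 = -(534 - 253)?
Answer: 2*I*√1211357 ≈ 2201.2*I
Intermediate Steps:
u = 570 (u = 8 - (-2)*(534 - 253) = 8 - (-2)*281 = 8 - 2*(-281) = 8 + 562 = 570)
f(K, s) = (2 + s)*(17 + K) (f(K, s) = (17 + K)*(2 + s) = (2 + s)*(17 + K))
y(m) = 42 + 21*m (y(m) = -(34 + 2*(-38) + 17*m - 38*m) = -(34 - 76 + 17*m - 38*m) = -(-42 - 21*m) = 42 + 21*m)
√(y(u) + J) = √((42 + 21*570) - 4857440) = √((42 + 11970) - 4857440) = √(12012 - 4857440) = √(-4845428) = 2*I*√1211357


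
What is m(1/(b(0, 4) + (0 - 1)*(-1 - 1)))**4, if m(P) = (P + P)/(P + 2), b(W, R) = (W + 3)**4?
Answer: 16/777796321 ≈ 2.0571e-8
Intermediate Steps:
b(W, R) = (3 + W)**4
m(P) = 2*P/(2 + P) (m(P) = (2*P)/(2 + P) = 2*P/(2 + P))
m(1/(b(0, 4) + (0 - 1)*(-1 - 1)))**4 = (2/(((3 + 0)**4 + (0 - 1)*(-1 - 1))*(2 + 1/((3 + 0)**4 + (0 - 1)*(-1 - 1)))))**4 = (2/((3**4 - 1*(-2))*(2 + 1/(3**4 - 1*(-2)))))**4 = (2/((81 + 2)*(2 + 1/(81 + 2))))**4 = (2/(83*(2 + 1/83)))**4 = (2*(1/83)/(2 + 1/83))**4 = (2*(1/83)/(167/83))**4 = (2*(1/83)*(83/167))**4 = (2/167)**4 = 16/777796321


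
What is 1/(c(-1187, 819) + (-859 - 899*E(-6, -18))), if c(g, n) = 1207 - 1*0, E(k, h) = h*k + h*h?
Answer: -1/388020 ≈ -2.5772e-6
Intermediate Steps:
E(k, h) = h² + h*k (E(k, h) = h*k + h² = h² + h*k)
c(g, n) = 1207 (c(g, n) = 1207 + 0 = 1207)
1/(c(-1187, 819) + (-859 - 899*E(-6, -18))) = 1/(1207 + (-859 - (-16182)*(-18 - 6))) = 1/(1207 + (-859 - (-16182)*(-24))) = 1/(1207 + (-859 - 899*432)) = 1/(1207 + (-859 - 388368)) = 1/(1207 - 389227) = 1/(-388020) = -1/388020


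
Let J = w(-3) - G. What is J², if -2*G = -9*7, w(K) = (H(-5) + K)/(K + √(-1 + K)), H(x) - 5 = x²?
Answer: 950697/676 + 52974*I/169 ≈ 1406.4 + 313.46*I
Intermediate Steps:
H(x) = 5 + x²
w(K) = (30 + K)/(K + √(-1 + K)) (w(K) = ((5 + (-5)²) + K)/(K + √(-1 + K)) = ((5 + 25) + K)/(K + √(-1 + K)) = (30 + K)/(K + √(-1 + K)))
G = 63/2 (G = -(-9)*7/2 = -½*(-63) = 63/2 ≈ 31.500)
J = -63/2 + 27*(-3 - 2*I)/13 (J = (30 - 3)/(-3 + √(-1 - 3)) - 1*63/2 = 27/(-3 + √(-4)) - 63/2 = 27/(-3 + 2*I) - 63/2 = ((-3 - 2*I)/13)*27 - 63/2 = 27*(-3 - 2*I)/13 - 63/2 = -63/2 + 27*(-3 - 2*I)/13 ≈ -37.731 - 4.1538*I)
J² = (-981/26 - 54*I/13)²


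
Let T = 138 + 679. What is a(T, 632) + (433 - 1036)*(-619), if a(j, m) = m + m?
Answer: 374521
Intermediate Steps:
T = 817
a(j, m) = 2*m
a(T, 632) + (433 - 1036)*(-619) = 2*632 + (433 - 1036)*(-619) = 1264 - 603*(-619) = 1264 + 373257 = 374521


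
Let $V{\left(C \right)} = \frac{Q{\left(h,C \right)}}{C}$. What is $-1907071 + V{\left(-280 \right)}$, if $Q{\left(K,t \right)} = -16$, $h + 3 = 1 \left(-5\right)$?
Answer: $- \frac{66747483}{35} \approx -1.9071 \cdot 10^{6}$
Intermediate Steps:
$h = -8$ ($h = -3 + 1 \left(-5\right) = -3 - 5 = -8$)
$V{\left(C \right)} = - \frac{16}{C}$
$-1907071 + V{\left(-280 \right)} = -1907071 - \frac{16}{-280} = -1907071 - - \frac{2}{35} = -1907071 + \frac{2}{35} = - \frac{66747483}{35}$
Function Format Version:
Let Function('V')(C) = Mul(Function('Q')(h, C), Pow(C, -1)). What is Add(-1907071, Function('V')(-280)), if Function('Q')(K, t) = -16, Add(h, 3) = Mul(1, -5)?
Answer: Rational(-66747483, 35) ≈ -1.9071e+6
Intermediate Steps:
h = -8 (h = Add(-3, Mul(1, -5)) = Add(-3, -5) = -8)
Function('V')(C) = Mul(-16, Pow(C, -1))
Add(-1907071, Function('V')(-280)) = Add(-1907071, Mul(-16, Pow(-280, -1))) = Add(-1907071, Mul(-16, Rational(-1, 280))) = Add(-1907071, Rational(2, 35)) = Rational(-66747483, 35)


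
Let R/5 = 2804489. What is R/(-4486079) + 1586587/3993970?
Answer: -48887670034277/17917264943630 ≈ -2.7285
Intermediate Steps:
R = 14022445 (R = 5*2804489 = 14022445)
R/(-4486079) + 1586587/3993970 = 14022445/(-4486079) + 1586587/3993970 = 14022445*(-1/4486079) + 1586587*(1/3993970) = -14022445/4486079 + 1586587/3993970 = -48887670034277/17917264943630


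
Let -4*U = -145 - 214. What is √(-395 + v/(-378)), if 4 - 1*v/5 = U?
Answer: 5*I*√20418/36 ≈ 19.846*I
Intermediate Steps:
U = 359/4 (U = -(-145 - 214)/4 = -¼*(-359) = 359/4 ≈ 89.750)
v = -1715/4 (v = 20 - 5*359/4 = 20 - 1795/4 = -1715/4 ≈ -428.75)
√(-395 + v/(-378)) = √(-395 - 1715/4/(-378)) = √(-395 - 1715/4*(-1/378)) = √(-395 + 245/216) = √(-85075/216) = 5*I*√20418/36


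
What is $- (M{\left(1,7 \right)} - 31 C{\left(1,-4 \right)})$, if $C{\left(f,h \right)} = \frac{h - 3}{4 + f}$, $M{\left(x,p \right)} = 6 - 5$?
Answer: $- \frac{222}{5} \approx -44.4$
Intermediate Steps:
$M{\left(x,p \right)} = 1$
$C{\left(f,h \right)} = \frac{-3 + h}{4 + f}$
$- (M{\left(1,7 \right)} - 31 C{\left(1,-4 \right)}) = - (1 - 31 \frac{-3 - 4}{4 + 1}) = - (1 - 31 \cdot \frac{1}{5} \left(-7\right)) = - (1 - - \frac{217}{5}) = - (1 + \frac{217}{5}) = \left(-1\right) \frac{222}{5} = - \frac{222}{5}$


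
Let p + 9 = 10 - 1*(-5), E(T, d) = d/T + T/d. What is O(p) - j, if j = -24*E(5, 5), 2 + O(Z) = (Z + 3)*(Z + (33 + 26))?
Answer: 631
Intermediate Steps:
E(T, d) = T/d + d/T
p = 6 (p = -9 + (10 - 1*(-5)) = -9 + (10 + 5) = -9 + 15 = 6)
O(Z) = -2 + (3 + Z)*(59 + Z) (O(Z) = -2 + (Z + 3)*(Z + (33 + 26)) = -2 + (3 + Z)*(Z + 59) = -2 + (3 + Z)*(59 + Z))
j = -48 (j = -24*(5/5 + 5/5) = -24*(5*(1/5) + 5*(1/5)) = -24*(1 + 1) = -24*2 = -48)
O(p) - j = (175 + 6**2 + 62*6) - 1*(-48) = (175 + 36 + 372) + 48 = 583 + 48 = 631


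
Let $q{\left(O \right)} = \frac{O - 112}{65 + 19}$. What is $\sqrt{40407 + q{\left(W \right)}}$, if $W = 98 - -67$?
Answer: $\frac{\sqrt{71279061}}{42} \approx 201.02$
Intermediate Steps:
$W = 165$ ($W = 98 + 67 = 165$)
$q{\left(O \right)} = - \frac{4}{3} + \frac{O}{84}$ ($q{\left(O \right)} = \frac{-112 + O}{84} = \left(-112 + O\right) \frac{1}{84} = - \frac{4}{3} + \frac{O}{84}$)
$\sqrt{40407 + q{\left(W \right)}} = \sqrt{40407 + \left(- \frac{4}{3} + \frac{1}{84} \cdot 165\right)} = \sqrt{40407 + \left(- \frac{4}{3} + \frac{55}{28}\right)} = \sqrt{40407 + \frac{53}{84}} = \sqrt{\frac{3394241}{84}} = \frac{\sqrt{71279061}}{42}$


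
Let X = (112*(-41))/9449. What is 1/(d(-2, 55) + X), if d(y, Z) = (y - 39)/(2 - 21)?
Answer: 179531/300161 ≈ 0.59812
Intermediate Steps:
d(y, Z) = 39/19 - y/19 (d(y, Z) = (-39 + y)/(-19) = (-39 + y)*(-1/19) = 39/19 - y/19)
X = -4592/9449 (X = -4592*1/9449 = -4592/9449 ≈ -0.48598)
1/(d(-2, 55) + X) = 1/((39/19 - 1/19*(-2)) - 4592/9449) = 1/((39/19 + 2/19) - 4592/9449) = 1/(41/19 - 4592/9449) = 1/(300161/179531) = 179531/300161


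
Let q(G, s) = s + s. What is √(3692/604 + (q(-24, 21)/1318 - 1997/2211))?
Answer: √253709127875676165/220014399 ≈ 2.2894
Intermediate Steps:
q(G, s) = 2*s
√(3692/604 + (q(-24, 21)/1318 - 1997/2211)) = √(3692/604 + ((2*21)/1318 - 1997/2211)) = √(3692*(1/604) + (42*(1/1318) - 1997*1/2211)) = √(923/151 + (21/659 - 1997/2211)) = √(923/151 - 1269592/1457049) = √(1153147835/220014399) = √253709127875676165/220014399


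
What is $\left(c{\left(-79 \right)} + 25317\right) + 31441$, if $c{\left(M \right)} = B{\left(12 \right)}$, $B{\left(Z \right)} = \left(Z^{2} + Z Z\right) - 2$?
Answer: $57044$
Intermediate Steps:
$B{\left(Z \right)} = -2 + 2 Z^{2}$ ($B{\left(Z \right)} = \left(Z^{2} + Z^{2}\right) - 2 = 2 Z^{2} - 2 = -2 + 2 Z^{2}$)
$c{\left(M \right)} = 286$ ($c{\left(M \right)} = -2 + 2 \cdot 12^{2} = -2 + 2 \cdot 144 = -2 + 288 = 286$)
$\left(c{\left(-79 \right)} + 25317\right) + 31441 = \left(286 + 25317\right) + 31441 = 25603 + 31441 = 57044$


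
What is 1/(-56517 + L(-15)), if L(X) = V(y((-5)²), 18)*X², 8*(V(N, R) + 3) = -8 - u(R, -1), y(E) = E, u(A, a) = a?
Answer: -8/459111 ≈ -1.7425e-5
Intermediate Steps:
V(N, R) = -31/8 (V(N, R) = -3 + (-8 - 1*(-1))/8 = -3 + (-8 + 1)/8 = -3 + (⅛)*(-7) = -3 - 7/8 = -31/8)
L(X) = -31*X²/8
1/(-56517 + L(-15)) = 1/(-56517 - 31/8*(-15)²) = 1/(-56517 - 31/8*225) = 1/(-56517 - 6975/8) = 1/(-459111/8) = -8/459111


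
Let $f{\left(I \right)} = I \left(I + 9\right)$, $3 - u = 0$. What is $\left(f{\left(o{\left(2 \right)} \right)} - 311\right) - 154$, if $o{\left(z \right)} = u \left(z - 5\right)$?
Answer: $-465$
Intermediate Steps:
$u = 3$ ($u = 3 - 0 = 3 + 0 = 3$)
$o{\left(z \right)} = -15 + 3 z$ ($o{\left(z \right)} = 3 \left(z - 5\right) = 3 \left(-5 + z\right) = -15 + 3 z$)
$f{\left(I \right)} = I \left(9 + I\right)$
$\left(f{\left(o{\left(2 \right)} \right)} - 311\right) - 154 = \left(\left(-15 + 3 \cdot 2\right) \left(9 + \left(-15 + 3 \cdot 2\right)\right) - 311\right) - 154 = \left(\left(-15 + 6\right) \left(9 + \left(-15 + 6\right)\right) - 311\right) - 154 = \left(- 9 \left(9 - 9\right) - 311\right) - 154 = \left(\left(-9\right) 0 - 311\right) - 154 = \left(0 - 311\right) - 154 = -311 - 154 = -465$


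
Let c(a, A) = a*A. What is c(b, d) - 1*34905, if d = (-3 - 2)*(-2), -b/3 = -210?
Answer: -28605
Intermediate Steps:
b = 630 (b = -3*(-210) = 630)
d = 10 (d = -5*(-2) = 10)
c(a, A) = A*a
c(b, d) - 1*34905 = 10*630 - 1*34905 = 6300 - 34905 = -28605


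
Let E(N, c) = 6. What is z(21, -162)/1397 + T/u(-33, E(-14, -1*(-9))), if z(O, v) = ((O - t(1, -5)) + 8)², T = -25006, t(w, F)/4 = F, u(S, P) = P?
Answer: -17459488/4191 ≈ -4165.9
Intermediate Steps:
t(w, F) = 4*F
z(O, v) = (28 + O)² (z(O, v) = ((O - 4*(-5)) + 8)² = ((O - 1*(-20)) + 8)² = ((O + 20) + 8)² = ((20 + O) + 8)² = (28 + O)²)
z(21, -162)/1397 + T/u(-33, E(-14, -1*(-9))) = (28 + 21)²/1397 - 25006/6 = 49²*(1/1397) - 25006*⅙ = 2401*(1/1397) - 12503/3 = 2401/1397 - 12503/3 = -17459488/4191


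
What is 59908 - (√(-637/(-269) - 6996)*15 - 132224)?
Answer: 192132 - 15*I*√506066203/269 ≈ 1.9213e+5 - 1254.4*I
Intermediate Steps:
59908 - (√(-637/(-269) - 6996)*15 - 132224) = 59908 - (√(-637*(-1/269) - 6996)*15 - 132224) = 59908 - (√(637/269 - 6996)*15 - 132224) = 59908 - (√(-1881287/269)*15 - 132224) = 59908 - ((I*√506066203/269)*15 - 132224) = 59908 - (15*I*√506066203/269 - 132224) = 59908 - (-132224 + 15*I*√506066203/269) = 59908 + (132224 - 15*I*√506066203/269) = 192132 - 15*I*√506066203/269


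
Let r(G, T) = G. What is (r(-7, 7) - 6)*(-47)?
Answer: 611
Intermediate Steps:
(r(-7, 7) - 6)*(-47) = (-7 - 6)*(-47) = -13*(-47) = 611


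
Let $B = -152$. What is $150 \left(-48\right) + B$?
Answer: $-7352$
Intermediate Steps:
$150 \left(-48\right) + B = 150 \left(-48\right) - 152 = -7200 - 152 = -7352$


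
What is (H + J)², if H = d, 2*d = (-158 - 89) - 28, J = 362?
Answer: 201601/4 ≈ 50400.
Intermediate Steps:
d = -275/2 (d = ((-158 - 89) - 28)/2 = (-247 - 28)/2 = (½)*(-275) = -275/2 ≈ -137.50)
H = -275/2 ≈ -137.50
(H + J)² = (-275/2 + 362)² = (449/2)² = 201601/4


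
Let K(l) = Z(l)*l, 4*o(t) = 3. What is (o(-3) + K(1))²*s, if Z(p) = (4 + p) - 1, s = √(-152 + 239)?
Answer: 361*√87/16 ≈ 210.45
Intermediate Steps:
s = √87 ≈ 9.3274
Z(p) = 3 + p
o(t) = ¾ (o(t) = (¼)*3 = ¾)
K(l) = l*(3 + l) (K(l) = (3 + l)*l = l*(3 + l))
(o(-3) + K(1))²*s = (¾ + 1*(3 + 1))²*√87 = (¾ + 1*4)²*√87 = (¾ + 4)²*√87 = (19/4)²*√87 = 361*√87/16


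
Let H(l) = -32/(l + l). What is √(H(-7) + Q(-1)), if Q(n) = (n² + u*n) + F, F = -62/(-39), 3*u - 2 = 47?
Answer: 2*I*√213486/273 ≈ 3.3849*I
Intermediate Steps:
u = 49/3 (u = ⅔ + (⅓)*47 = ⅔ + 47/3 = 49/3 ≈ 16.333)
F = 62/39 (F = -62*(-1/39) = 62/39 ≈ 1.5897)
Q(n) = 62/39 + n² + 49*n/3 (Q(n) = (n² + 49*n/3) + 62/39 = 62/39 + n² + 49*n/3)
H(l) = -16/l (H(l) = -32*1/(2*l) = -16/l)
√(H(-7) + Q(-1)) = √(-16/(-7) + (62/39 + (-1)² + (49/3)*(-1))) = √(-16*(-⅐) + (62/39 + 1 - 49/3)) = √(16/7 - 536/39) = √(-3128/273) = 2*I*√213486/273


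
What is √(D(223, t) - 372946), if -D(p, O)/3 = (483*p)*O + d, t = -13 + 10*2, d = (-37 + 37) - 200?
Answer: 17*I*√9115 ≈ 1623.0*I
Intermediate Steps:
d = -200 (d = 0 - 200 = -200)
t = 7 (t = -13 + 20 = 7)
D(p, O) = 600 - 1449*O*p (D(p, O) = -3*((483*p)*O - 200) = -3*(483*O*p - 200) = -3*(-200 + 483*O*p) = 600 - 1449*O*p)
√(D(223, t) - 372946) = √((600 - 1449*7*223) - 372946) = √((600 - 2261889) - 372946) = √(-2261289 - 372946) = √(-2634235) = 17*I*√9115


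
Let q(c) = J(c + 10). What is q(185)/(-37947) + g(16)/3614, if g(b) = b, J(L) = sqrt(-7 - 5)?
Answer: 8/1807 - 2*I*sqrt(3)/37947 ≈ 0.0044272 - 9.1288e-5*I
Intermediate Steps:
J(L) = 2*I*sqrt(3) (J(L) = sqrt(-12) = 2*I*sqrt(3))
q(c) = 2*I*sqrt(3)
q(185)/(-37947) + g(16)/3614 = (2*I*sqrt(3))/(-37947) + 16/3614 = (2*I*sqrt(3))*(-1/37947) + 16*(1/3614) = -2*I*sqrt(3)/37947 + 8/1807 = 8/1807 - 2*I*sqrt(3)/37947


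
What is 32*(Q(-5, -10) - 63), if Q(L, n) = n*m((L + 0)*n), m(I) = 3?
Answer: -2976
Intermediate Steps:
Q(L, n) = 3*n (Q(L, n) = n*3 = 3*n)
32*(Q(-5, -10) - 63) = 32*(3*(-10) - 63) = 32*(-30 - 63) = 32*(-93) = -2976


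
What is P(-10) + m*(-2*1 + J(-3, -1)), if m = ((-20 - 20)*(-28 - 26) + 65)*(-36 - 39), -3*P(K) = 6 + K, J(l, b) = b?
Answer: 1501879/3 ≈ 5.0063e+5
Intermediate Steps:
P(K) = -2 - K/3 (P(K) = -(6 + K)/3 = -2 - K/3)
m = -166875 (m = (-40*(-54) + 65)*(-75) = (2160 + 65)*(-75) = 2225*(-75) = -166875)
P(-10) + m*(-2*1 + J(-3, -1)) = (-2 - 1/3*(-10)) - 166875*(-2*1 - 1) = (-2 + 10/3) - 166875*(-2 - 1) = 4/3 - 166875*(-3) = 4/3 + 500625 = 1501879/3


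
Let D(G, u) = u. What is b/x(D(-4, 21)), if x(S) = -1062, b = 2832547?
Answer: -2832547/1062 ≈ -2667.2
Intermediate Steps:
b/x(D(-4, 21)) = 2832547/(-1062) = 2832547*(-1/1062) = -2832547/1062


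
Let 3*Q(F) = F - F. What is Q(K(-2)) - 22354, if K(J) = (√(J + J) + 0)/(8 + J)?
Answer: -22354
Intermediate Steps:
K(J) = √2*√J/(8 + J) (K(J) = (√(2*J) + 0)/(8 + J) = (√2*√J + 0)/(8 + J) = (√2*√J)/(8 + J) = √2*√J/(8 + J))
Q(F) = 0 (Q(F) = (F - F)/3 = (⅓)*0 = 0)
Q(K(-2)) - 22354 = 0 - 22354 = -22354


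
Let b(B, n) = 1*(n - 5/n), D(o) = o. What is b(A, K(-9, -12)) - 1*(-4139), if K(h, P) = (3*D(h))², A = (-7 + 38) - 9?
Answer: 3548767/729 ≈ 4868.0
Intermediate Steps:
A = 22 (A = 31 - 9 = 22)
K(h, P) = 9*h² (K(h, P) = (3*h)² = 9*h²)
b(B, n) = n - 5/n
b(A, K(-9, -12)) - 1*(-4139) = (9*(-9)² - 5/(9*(-9)²)) - 1*(-4139) = (9*81 - 5/(9*81)) + 4139 = (729 - 5/729) + 4139 = 531436/729 + 4139 = 3548767/729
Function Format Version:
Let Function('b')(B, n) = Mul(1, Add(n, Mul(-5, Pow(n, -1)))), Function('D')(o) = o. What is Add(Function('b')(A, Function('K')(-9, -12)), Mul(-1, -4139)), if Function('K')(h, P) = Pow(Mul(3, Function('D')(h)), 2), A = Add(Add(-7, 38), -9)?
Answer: Rational(3548767, 729) ≈ 4868.0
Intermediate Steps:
A = 22 (A = Add(31, -9) = 22)
Function('K')(h, P) = Mul(9, Pow(h, 2)) (Function('K')(h, P) = Pow(Mul(3, h), 2) = Mul(9, Pow(h, 2)))
Function('b')(B, n) = Add(n, Mul(-5, Pow(n, -1)))
Add(Function('b')(A, Function('K')(-9, -12)), Mul(-1, -4139)) = Add(Add(Mul(9, Pow(-9, 2)), Mul(-5, Pow(Mul(9, Pow(-9, 2)), -1))), Mul(-1, -4139)) = Add(Add(Mul(9, 81), Mul(-5, Pow(Mul(9, 81), -1))), 4139) = Add(Add(729, Mul(-5, Pow(729, -1))), 4139) = Add(Add(729, Mul(-5, Rational(1, 729))), 4139) = Add(Add(729, Rational(-5, 729)), 4139) = Add(Rational(531436, 729), 4139) = Rational(3548767, 729)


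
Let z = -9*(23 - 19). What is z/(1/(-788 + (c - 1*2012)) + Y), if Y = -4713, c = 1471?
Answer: 23922/3131789 ≈ 0.0076384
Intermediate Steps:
z = -36 (z = -9*4 = -36)
z/(1/(-788 + (c - 1*2012)) + Y) = -36/(1/(-788 + (1471 - 1*2012)) - 4713) = -36/(1/(-788 + (1471 - 2012)) - 4713) = -36/(1/(-788 - 541) - 4713) = -36/(1/(-1329) - 4713) = -36/(-1/1329 - 4713) = -36/(-6263578/1329) = -36*(-1329/6263578) = 23922/3131789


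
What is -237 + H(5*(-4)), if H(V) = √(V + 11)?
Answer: -237 + 3*I ≈ -237.0 + 3.0*I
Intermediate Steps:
H(V) = √(11 + V)
-237 + H(5*(-4)) = -237 + √(11 + 5*(-4)) = -237 + √(11 - 20) = -237 + √(-9) = -237 + 3*I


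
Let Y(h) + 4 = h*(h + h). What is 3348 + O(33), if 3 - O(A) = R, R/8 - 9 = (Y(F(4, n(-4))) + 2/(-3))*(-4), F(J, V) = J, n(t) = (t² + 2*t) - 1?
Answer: 12461/3 ≈ 4153.7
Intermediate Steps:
n(t) = -1 + t² + 2*t
Y(h) = -4 + 2*h² (Y(h) = -4 + h*(h + h) = -4 + h*(2*h) = -4 + 2*h²)
R = -2408/3 (R = 72 + 8*(((-4 + 2*4²) + 2/(-3))*(-4)) = 72 + 8*(((-4 + 2*16) + 2*(-⅓))*(-4)) = 72 + 8*(((-4 + 32) - ⅔)*(-4)) = 72 + 8*((28 - ⅔)*(-4)) = 72 + 8*((82/3)*(-4)) = 72 + 8*(-328/3) = 72 - 2624/3 = -2408/3 ≈ -802.67)
O(A) = 2417/3 (O(A) = 3 - 1*(-2408/3) = 3 + 2408/3 = 2417/3)
3348 + O(33) = 3348 + 2417/3 = 12461/3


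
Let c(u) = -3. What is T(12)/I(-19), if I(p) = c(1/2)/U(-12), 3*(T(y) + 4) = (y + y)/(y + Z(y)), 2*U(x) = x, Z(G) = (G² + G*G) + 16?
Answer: -628/79 ≈ -7.9494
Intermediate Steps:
Z(G) = 16 + 2*G² (Z(G) = (G² + G²) + 16 = 2*G² + 16 = 16 + 2*G²)
U(x) = x/2
T(y) = -4 + 2*y/(3*(16 + y + 2*y²)) (T(y) = -4 + ((y + y)/(y + (16 + 2*y²)))/3 = -4 + ((2*y)/(16 + y + 2*y²))/3 = -4 + (2*y/(16 + y + 2*y²))/3 = -4 + 2*y/(3*(16 + y + 2*y²)))
I(p) = ½ (I(p) = -3/((½)*(-12)) = -3/(-6) = -3*(-⅙) = ½)
T(12)/I(-19) = (2*(-96 - 12*12² - 5*12)/(3*(16 + 12 + 2*12²)))/(½) = (2*(-96 - 12*144 - 60)/(3*(16 + 12 + 2*144)))*2 = (2*(-96 - 1728 - 60)/(3*(16 + 12 + 288)))*2 = ((⅔)*(-1884)/316)*2 = ((⅔)*(1/316)*(-1884))*2 = -314/79*2 = -628/79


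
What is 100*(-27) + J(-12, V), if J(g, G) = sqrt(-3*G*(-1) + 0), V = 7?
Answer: -2700 + sqrt(21) ≈ -2695.4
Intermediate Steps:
J(g, G) = sqrt(3)*sqrt(G) (J(g, G) = sqrt(3*G + 0) = sqrt(3*G) = sqrt(3)*sqrt(G))
100*(-27) + J(-12, V) = 100*(-27) + sqrt(3)*sqrt(7) = -2700 + sqrt(21)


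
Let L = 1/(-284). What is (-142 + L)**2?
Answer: 1626428241/80656 ≈ 20165.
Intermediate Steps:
L = -1/284 ≈ -0.0035211
(-142 + L)**2 = (-142 - 1/284)**2 = (-40329/284)**2 = 1626428241/80656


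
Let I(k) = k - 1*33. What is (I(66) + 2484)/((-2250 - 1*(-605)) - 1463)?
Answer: -839/1036 ≈ -0.80985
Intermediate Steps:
I(k) = -33 + k (I(k) = k - 33 = -33 + k)
(I(66) + 2484)/((-2250 - 1*(-605)) - 1463) = ((-33 + 66) + 2484)/((-2250 - 1*(-605)) - 1463) = (33 + 2484)/((-2250 + 605) - 1463) = 2517/(-1645 - 1463) = 2517/(-3108) = 2517*(-1/3108) = -839/1036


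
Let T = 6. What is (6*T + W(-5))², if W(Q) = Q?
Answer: 961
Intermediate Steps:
(6*T + W(-5))² = (6*6 - 5)² = (36 - 5)² = 31² = 961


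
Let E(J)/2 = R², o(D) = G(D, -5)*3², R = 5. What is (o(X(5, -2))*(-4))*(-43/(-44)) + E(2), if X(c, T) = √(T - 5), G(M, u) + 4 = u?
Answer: 4033/11 ≈ 366.64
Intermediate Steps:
G(M, u) = -4 + u
X(c, T) = √(-5 + T)
o(D) = -81 (o(D) = (-4 - 5)*3² = -9*9 = -81)
E(J) = 50 (E(J) = 2*5² = 2*25 = 50)
(o(X(5, -2))*(-4))*(-43/(-44)) + E(2) = (-81*(-4))*(-43/(-44)) + 50 = 324*(-43*(-1/44)) + 50 = 324*(43/44) + 50 = 3483/11 + 50 = 4033/11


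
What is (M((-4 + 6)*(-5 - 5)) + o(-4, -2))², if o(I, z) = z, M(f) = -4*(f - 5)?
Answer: 9604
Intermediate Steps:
M(f) = 20 - 4*f (M(f) = -4*(-5 + f) = 20 - 4*f)
(M((-4 + 6)*(-5 - 5)) + o(-4, -2))² = ((20 - 4*(-4 + 6)*(-5 - 5)) - 2)² = ((20 - 8*(-10)) - 2)² = ((20 - 4*(-20)) - 2)² = ((20 + 80) - 2)² = (100 - 2)² = 98² = 9604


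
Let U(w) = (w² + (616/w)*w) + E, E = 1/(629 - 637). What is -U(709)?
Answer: -4026375/8 ≈ -5.0330e+5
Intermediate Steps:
E = -⅛ (E = 1/(-8) = -⅛ ≈ -0.12500)
U(w) = 4927/8 + w² (U(w) = (w² + (616/w)*w) - ⅛ = (w² + 616) - ⅛ = (616 + w²) - ⅛ = 4927/8 + w²)
-U(709) = -(4927/8 + 709²) = -(4927/8 + 502681) = -1*4026375/8 = -4026375/8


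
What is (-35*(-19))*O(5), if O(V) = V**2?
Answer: 16625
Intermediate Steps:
(-35*(-19))*O(5) = -35*(-19)*5**2 = 665*25 = 16625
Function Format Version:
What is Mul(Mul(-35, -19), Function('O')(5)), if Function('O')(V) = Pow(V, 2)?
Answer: 16625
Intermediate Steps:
Mul(Mul(-35, -19), Function('O')(5)) = Mul(Mul(-35, -19), Pow(5, 2)) = Mul(665, 25) = 16625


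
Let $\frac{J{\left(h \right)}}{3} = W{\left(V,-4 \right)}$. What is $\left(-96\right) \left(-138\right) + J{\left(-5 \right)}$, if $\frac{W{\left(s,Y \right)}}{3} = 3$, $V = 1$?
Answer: $13275$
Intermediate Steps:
$W{\left(s,Y \right)} = 9$ ($W{\left(s,Y \right)} = 3 \cdot 3 = 9$)
$J{\left(h \right)} = 27$ ($J{\left(h \right)} = 3 \cdot 9 = 27$)
$\left(-96\right) \left(-138\right) + J{\left(-5 \right)} = \left(-96\right) \left(-138\right) + 27 = 13248 + 27 = 13275$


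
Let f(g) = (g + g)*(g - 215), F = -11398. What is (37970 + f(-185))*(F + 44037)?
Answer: 6069874830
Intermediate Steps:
f(g) = 2*g*(-215 + g) (f(g) = (2*g)*(-215 + g) = 2*g*(-215 + g))
(37970 + f(-185))*(F + 44037) = (37970 + 2*(-185)*(-215 - 185))*(-11398 + 44037) = (37970 + 2*(-185)*(-400))*32639 = (37970 + 148000)*32639 = 185970*32639 = 6069874830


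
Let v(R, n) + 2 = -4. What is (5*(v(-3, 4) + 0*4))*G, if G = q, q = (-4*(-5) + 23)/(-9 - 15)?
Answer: 215/4 ≈ 53.750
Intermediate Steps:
v(R, n) = -6 (v(R, n) = -2 - 4 = -6)
q = -43/24 (q = (20 + 23)/(-24) = 43*(-1/24) = -43/24 ≈ -1.7917)
G = -43/24 ≈ -1.7917
(5*(v(-3, 4) + 0*4))*G = (5*(-6 + 0*4))*(-43/24) = (5*(-6 + 0))*(-43/24) = (5*(-6))*(-43/24) = -30*(-43/24) = 215/4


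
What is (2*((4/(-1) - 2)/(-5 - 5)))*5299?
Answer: 31794/5 ≈ 6358.8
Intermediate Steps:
(2*((4/(-1) - 2)/(-5 - 5)))*5299 = (2*((4*(-1) - 2)/(-10)))*5299 = (2*((-4 - 2)*(-⅒)))*5299 = (2*(-6*(-⅒)))*5299 = (2*(⅗))*5299 = (6/5)*5299 = 31794/5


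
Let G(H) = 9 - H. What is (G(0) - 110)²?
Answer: 10201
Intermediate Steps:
(G(0) - 110)² = ((9 - 1*0) - 110)² = ((9 + 0) - 110)² = (9 - 110)² = (-101)² = 10201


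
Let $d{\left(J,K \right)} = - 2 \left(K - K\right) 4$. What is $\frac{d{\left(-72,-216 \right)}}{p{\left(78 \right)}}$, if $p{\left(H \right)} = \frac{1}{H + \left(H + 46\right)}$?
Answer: $0$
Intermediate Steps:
$d{\left(J,K \right)} = 0$ ($d{\left(J,K \right)} = \left(-2\right) 0 \cdot 4 = 0 \cdot 4 = 0$)
$p{\left(H \right)} = \frac{1}{46 + 2 H}$ ($p{\left(H \right)} = \frac{1}{H + \left(46 + H\right)} = \frac{1}{46 + 2 H}$)
$\frac{d{\left(-72,-216 \right)}}{p{\left(78 \right)}} = \frac{0}{\frac{1}{2} \frac{1}{23 + 78}} = \frac{0}{\frac{1}{2} \cdot \frac{1}{101}} = 0 \frac{1}{\frac{1}{202}} = 0 \cdot 202 = 0$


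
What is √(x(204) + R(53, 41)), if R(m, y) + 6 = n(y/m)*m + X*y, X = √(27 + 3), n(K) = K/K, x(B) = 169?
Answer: √(216 + 41*√30) ≈ 20.990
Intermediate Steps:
n(K) = 1
X = √30 ≈ 5.4772
R(m, y) = -6 + m + y*√30 (R(m, y) = -6 + (1*m + √30*y) = -6 + (m + y*√30) = -6 + m + y*√30)
√(x(204) + R(53, 41)) = √(169 + (-6 + 53 + 41*√30)) = √(169 + (47 + 41*√30)) = √(216 + 41*√30)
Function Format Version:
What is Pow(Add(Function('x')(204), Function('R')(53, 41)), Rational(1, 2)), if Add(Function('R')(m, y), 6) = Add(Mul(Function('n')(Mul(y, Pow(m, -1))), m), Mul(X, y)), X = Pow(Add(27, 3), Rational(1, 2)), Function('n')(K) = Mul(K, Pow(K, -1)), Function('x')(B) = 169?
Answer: Pow(Add(216, Mul(41, Pow(30, Rational(1, 2)))), Rational(1, 2)) ≈ 20.990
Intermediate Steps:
Function('n')(K) = 1
X = Pow(30, Rational(1, 2)) ≈ 5.4772
Function('R')(m, y) = Add(-6, m, Mul(y, Pow(30, Rational(1, 2)))) (Function('R')(m, y) = Add(-6, Add(Mul(1, m), Mul(Pow(30, Rational(1, 2)), y))) = Add(-6, Add(m, Mul(y, Pow(30, Rational(1, 2))))) = Add(-6, m, Mul(y, Pow(30, Rational(1, 2)))))
Pow(Add(Function('x')(204), Function('R')(53, 41)), Rational(1, 2)) = Pow(Add(169, Add(-6, 53, Mul(41, Pow(30, Rational(1, 2))))), Rational(1, 2)) = Pow(Add(169, Add(47, Mul(41, Pow(30, Rational(1, 2))))), Rational(1, 2)) = Pow(Add(216, Mul(41, Pow(30, Rational(1, 2)))), Rational(1, 2))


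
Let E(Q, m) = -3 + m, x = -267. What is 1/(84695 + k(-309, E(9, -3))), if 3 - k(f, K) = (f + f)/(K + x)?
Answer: 91/7707312 ≈ 1.1807e-5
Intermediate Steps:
k(f, K) = 3 - 2*f/(-267 + K) (k(f, K) = 3 - (f + f)/(K - 267) = 3 - 2*f/(-267 + K))
1/(84695 + k(-309, E(9, -3))) = 1/(84695 + (-801 - 2*(-309) + 3*(-3 - 3))/(-267 + (-3 - 3))) = 1/(84695 + (-801 + 618 + 3*(-6))/(-267 - 6)) = 1/(84695 + (-801 + 618 - 18)/(-273)) = 1/(84695 - 1/273*(-201)) = 1/(84695 + 67/91) = 1/(7707312/91) = 91/7707312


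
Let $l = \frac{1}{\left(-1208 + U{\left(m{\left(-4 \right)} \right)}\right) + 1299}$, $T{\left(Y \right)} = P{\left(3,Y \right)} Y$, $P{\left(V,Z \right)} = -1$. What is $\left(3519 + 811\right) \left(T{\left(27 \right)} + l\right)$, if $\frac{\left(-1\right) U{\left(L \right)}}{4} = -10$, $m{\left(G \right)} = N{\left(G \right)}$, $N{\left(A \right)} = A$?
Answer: $- \frac{15310880}{131} \approx -1.1688 \cdot 10^{5}$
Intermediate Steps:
$m{\left(G \right)} = G$
$U{\left(L \right)} = 40$ ($U{\left(L \right)} = \left(-4\right) \left(-10\right) = 40$)
$T{\left(Y \right)} = - Y$
$l = \frac{1}{131}$ ($l = \frac{1}{\left(-1208 + 40\right) + 1299} = \frac{1}{-1168 + 1299} = \frac{1}{131} \approx 0.0076336$)
$\left(3519 + 811\right) \left(T{\left(27 \right)} + l\right) = \left(3519 + 811\right) \left(\left(-1\right) 27 + \frac{1}{131}\right) = 4330 \left(-27 + \frac{1}{131}\right) = 4330 \left(- \frac{3536}{131}\right) = - \frac{15310880}{131}$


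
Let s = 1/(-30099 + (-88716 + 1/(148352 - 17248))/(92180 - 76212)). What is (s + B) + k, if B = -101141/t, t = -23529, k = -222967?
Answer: -330624001698427440140870/1482866863046137239 ≈ -2.2296e+5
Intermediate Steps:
B = 101141/23529 (B = -101141/(-23529) = -101141*(-1/23529) = 101141/23529 ≈ 4.2986)
s = -2093468672/63022944580991 (s = 1/(-30099 + (-88716 + 1/131104)/15968) = 1/(-30099 + (-88716 + 1/131104)*(1/15968)) = 1/(-30099 - 11631022463/131104*1/15968) = 1/(-30099 - 11631022463/2093468672) = 1/(-63022944580991/2093468672) = -2093468672/63022944580991 ≈ -3.3218e-5)
(s + B) + k = (-2093468672/63022944580991 + 101141/23529) - 222967 = 6374154380641627243/1482866863046137239 - 222967 = -330624001698427440140870/1482866863046137239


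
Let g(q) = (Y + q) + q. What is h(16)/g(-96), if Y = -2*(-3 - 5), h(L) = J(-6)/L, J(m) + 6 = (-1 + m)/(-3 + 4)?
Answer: 13/2816 ≈ 0.0046165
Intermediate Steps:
J(m) = -7 + m (J(m) = -6 + (-1 + m)/(-3 + 4) = -6 + (-1 + m)/1 = -6 + (-1 + m)*1 = -6 + (-1 + m) = -7 + m)
h(L) = -13/L (h(L) = (-7 - 6)/L = -13/L)
Y = 16 (Y = -2*(-8) = 16)
g(q) = 16 + 2*q (g(q) = (16 + q) + q = 16 + 2*q)
h(16)/g(-96) = (-13/16)/(16 + 2*(-96)) = (-13*1/16)/(16 - 192) = -13/16/(-176) = -13/16*(-1/176) = 13/2816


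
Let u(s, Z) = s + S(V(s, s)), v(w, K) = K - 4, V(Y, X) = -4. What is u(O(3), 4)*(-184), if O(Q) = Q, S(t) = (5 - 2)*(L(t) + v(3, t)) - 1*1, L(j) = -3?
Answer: 5704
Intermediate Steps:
v(w, K) = -4 + K
S(t) = -22 + 3*t (S(t) = (5 - 2)*(-3 + (-4 + t)) - 1*1 = 3*(-7 + t) - 1 = (-21 + 3*t) - 1 = -22 + 3*t)
u(s, Z) = -34 + s (u(s, Z) = s + (-22 + 3*(-4)) = s + (-22 - 12) = s - 34 = -34 + s)
u(O(3), 4)*(-184) = (-34 + 3)*(-184) = -31*(-184) = 5704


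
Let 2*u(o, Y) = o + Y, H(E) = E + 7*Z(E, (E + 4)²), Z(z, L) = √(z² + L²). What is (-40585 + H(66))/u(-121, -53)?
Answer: 40519/87 - 14*√6003589/87 ≈ 71.447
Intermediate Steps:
Z(z, L) = √(L² + z²)
H(E) = E + 7*√(E² + (4 + E)⁴) (H(E) = E + 7*√(((E + 4)²)² + E²) = E + 7*√(((4 + E)²)² + E²) = E + 7*√((4 + E)⁴ + E²) = E + 7*√(E² + (4 + E)⁴))
u(o, Y) = Y/2 + o/2 (u(o, Y) = (o + Y)/2 = (Y + o)/2 = Y/2 + o/2)
(-40585 + H(66))/u(-121, -53) = (-40585 + (66 + 7*√(66² + (4 + 66)⁴)))/((½)*(-53) + (½)*(-121)) = (-40585 + (66 + 7*√(4356 + 70⁴)))/(-53/2 - 121/2) = (-40585 + (66 + 7*√(4356 + 24010000)))/(-87) = (-40585 + (66 + 7*√24014356))*(-1/87) = (-40585 + (66 + 7*(2*√6003589)))*(-1/87) = (-40585 + (66 + 14*√6003589))*(-1/87) = (-40519 + 14*√6003589)*(-1/87) = 40519/87 - 14*√6003589/87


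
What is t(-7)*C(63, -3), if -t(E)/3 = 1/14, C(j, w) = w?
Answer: 9/14 ≈ 0.64286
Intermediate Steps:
t(E) = -3/14
t(-7)*C(63, -3) = -3/14*(-3) = 9/14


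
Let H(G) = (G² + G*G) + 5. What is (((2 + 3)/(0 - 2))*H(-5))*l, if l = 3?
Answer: -825/2 ≈ -412.50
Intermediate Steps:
H(G) = 5 + 2*G² (H(G) = (G² + G²) + 5 = 2*G² + 5 = 5 + 2*G²)
(((2 + 3)/(0 - 2))*H(-5))*l = (((2 + 3)/(0 - 2))*(5 + 2*(-5)²))*3 = ((5/(-2))*(5 + 2*25))*3 = ((5*(-½))*(5 + 50))*3 = -5/2*55*3 = -275/2*3 = -825/2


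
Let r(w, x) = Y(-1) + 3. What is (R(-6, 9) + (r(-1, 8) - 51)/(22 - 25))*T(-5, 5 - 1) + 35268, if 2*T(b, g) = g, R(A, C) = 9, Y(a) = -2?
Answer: 105958/3 ≈ 35319.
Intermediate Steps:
r(w, x) = 1 (r(w, x) = -2 + 3 = 1)
T(b, g) = g/2
(R(-6, 9) + (r(-1, 8) - 51)/(22 - 25))*T(-5, 5 - 1) + 35268 = (9 + (1 - 51)/(22 - 25))*((5 - 1)/2) + 35268 = (9 - 50/(-3))*((1/2)*4) + 35268 = (9 - 50*(-1/3))*2 + 35268 = (9 + 50/3)*2 + 35268 = (77/3)*2 + 35268 = 154/3 + 35268 = 105958/3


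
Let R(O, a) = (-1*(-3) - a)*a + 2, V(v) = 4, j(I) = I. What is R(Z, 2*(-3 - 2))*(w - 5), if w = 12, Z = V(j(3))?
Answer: -896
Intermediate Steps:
Z = 4
R(O, a) = 2 + a*(3 - a) (R(O, a) = (3 - a)*a + 2 = a*(3 - a) + 2 = 2 + a*(3 - a))
R(Z, 2*(-3 - 2))*(w - 5) = (2 - (2*(-3 - 2))² + 3*(2*(-3 - 2)))*(12 - 5) = (2 - (2*(-5))² + 3*(2*(-5)))*7 = (2 - 1*(-10)² + 3*(-10))*7 = (2 - 1*100 - 30)*7 = (2 - 100 - 30)*7 = -128*7 = -896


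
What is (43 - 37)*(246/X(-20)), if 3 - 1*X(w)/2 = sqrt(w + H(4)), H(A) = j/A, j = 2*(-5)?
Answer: 492/7 + 246*I*sqrt(10)/7 ≈ 70.286 + 111.13*I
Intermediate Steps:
j = -10
H(A) = -10/A
X(w) = 6 - 2*sqrt(-5/2 + w) (X(w) = 6 - 2*sqrt(w - 10/4) = 6 - 2*sqrt(w - 10*1/4) = 6 - 2*sqrt(w - 5/2) = 6 - 2*sqrt(-5/2 + w))
(43 - 37)*(246/X(-20)) = (43 - 37)*(246/(6 - sqrt(-10 + 4*(-20)))) = 6*(246/(6 - sqrt(-10 - 80))) = 6*(246/(6 - sqrt(-90))) = 6*(246/(6 - 3*I*sqrt(10))) = 1476/(6 - 3*I*sqrt(10))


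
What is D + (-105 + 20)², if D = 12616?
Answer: 19841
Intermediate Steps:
D + (-105 + 20)² = 12616 + (-105 + 20)² = 12616 + (-85)² = 12616 + 7225 = 19841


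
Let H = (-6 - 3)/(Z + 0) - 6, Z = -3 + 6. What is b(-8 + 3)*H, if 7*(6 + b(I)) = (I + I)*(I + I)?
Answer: -522/7 ≈ -74.571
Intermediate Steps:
Z = 3
b(I) = -6 + 4*I**2/7 (b(I) = -6 + ((I + I)*(I + I))/7 = -6 + ((2*I)*(2*I))/7 = -6 + (4*I**2)/7 = -6 + 4*I**2/7)
H = -9 (H = (-6 - 3)/(3 + 0) - 6 = -9/3 - 6 = -9*1/3 - 6 = -3 - 6 = -9)
b(-8 + 3)*H = (-6 + 4*(-8 + 3)**2/7)*(-9) = (-6 + (4/7)*(-5)**2)*(-9) = (-6 + (4/7)*25)*(-9) = (-6 + 100/7)*(-9) = (58/7)*(-9) = -522/7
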